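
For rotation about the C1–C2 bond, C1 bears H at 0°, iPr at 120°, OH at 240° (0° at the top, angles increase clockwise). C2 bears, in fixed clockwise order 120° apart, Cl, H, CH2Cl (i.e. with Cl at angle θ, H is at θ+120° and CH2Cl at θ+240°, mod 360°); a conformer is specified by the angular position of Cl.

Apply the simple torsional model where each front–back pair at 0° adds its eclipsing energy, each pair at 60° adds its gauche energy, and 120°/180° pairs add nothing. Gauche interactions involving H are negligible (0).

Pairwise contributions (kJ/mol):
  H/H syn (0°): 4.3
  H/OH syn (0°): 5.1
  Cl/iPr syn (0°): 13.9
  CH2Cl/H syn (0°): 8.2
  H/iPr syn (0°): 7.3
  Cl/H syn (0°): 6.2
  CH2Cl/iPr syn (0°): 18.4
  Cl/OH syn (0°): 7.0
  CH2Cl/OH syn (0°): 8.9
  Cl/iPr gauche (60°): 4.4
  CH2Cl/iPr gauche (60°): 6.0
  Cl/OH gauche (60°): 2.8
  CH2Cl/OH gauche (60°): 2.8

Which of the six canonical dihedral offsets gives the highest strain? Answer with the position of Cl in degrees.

240°

Cl at 0° (eclipsed): H(0°)/Cl(0°) eclipsed 6.2; iPr(120°)/H(120°) eclipsed 7.3; OH(240°)/CH2Cl(240°) eclipsed 8.9 → 22.4 kJ/mol.
Cl at 60° (staggered): iPr(120°)/Cl(60°) gauche 4.4; OH(240°)/CH2Cl(300°) gauche 2.8 → 7.2 kJ/mol.
Cl at 120° (eclipsed): H(0°)/CH2Cl(0°) eclipsed 8.2; iPr(120°)/Cl(120°) eclipsed 13.9; OH(240°)/H(240°) eclipsed 5.1 → 27.2 kJ/mol.
Cl at 180° (staggered): iPr(120°)/Cl(180°) gauche 4.4; iPr(120°)/CH2Cl(60°) gauche 6.0; OH(240°)/Cl(180°) gauche 2.8 → 13.2 kJ/mol.
Cl at 240° (eclipsed): H(0°)/H(0°) eclipsed 4.3; iPr(120°)/CH2Cl(120°) eclipsed 18.4; OH(240°)/Cl(240°) eclipsed 7.0 → 29.7 kJ/mol.
Cl at 300° (staggered): iPr(120°)/CH2Cl(180°) gauche 6.0; OH(240°)/Cl(300°) gauche 2.8; OH(240°)/CH2Cl(180°) gauche 2.8 → 11.6 kJ/mol.
The maximum (29.7 kJ/mol) occurs with Cl at 240°.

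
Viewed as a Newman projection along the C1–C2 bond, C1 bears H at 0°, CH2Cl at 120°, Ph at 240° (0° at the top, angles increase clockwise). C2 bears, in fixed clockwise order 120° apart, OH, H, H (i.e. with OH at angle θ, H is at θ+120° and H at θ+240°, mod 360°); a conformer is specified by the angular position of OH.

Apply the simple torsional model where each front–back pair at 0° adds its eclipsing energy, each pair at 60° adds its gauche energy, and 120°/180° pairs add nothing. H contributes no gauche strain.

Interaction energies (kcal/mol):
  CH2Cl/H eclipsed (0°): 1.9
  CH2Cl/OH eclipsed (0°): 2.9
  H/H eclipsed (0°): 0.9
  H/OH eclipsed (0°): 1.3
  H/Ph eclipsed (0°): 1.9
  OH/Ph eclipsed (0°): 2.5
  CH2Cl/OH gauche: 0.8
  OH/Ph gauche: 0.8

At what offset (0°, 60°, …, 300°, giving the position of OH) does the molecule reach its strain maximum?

OH at 0° is eclipsed. H at 0° is eclipsed with OH at 0° (1.3); CH2Cl at 120° is eclipsed with H at 120° (1.9); Ph at 240° is eclipsed with H at 240° (1.9). Total 5.1 kcal/mol.
OH at 60° is staggered. CH2Cl at 120° is gauche with OH at 60° (0.8). Total 0.8 kcal/mol.
OH at 120° is eclipsed. H at 0° is eclipsed with H at 0° (0.9); CH2Cl at 120° is eclipsed with OH at 120° (2.9); Ph at 240° is eclipsed with H at 240° (1.9). Total 5.7 kcal/mol.
OH at 180° is staggered. CH2Cl at 120° is gauche with OH at 180° (0.8); Ph at 240° is gauche with OH at 180° (0.8). Total 1.6 kcal/mol.
OH at 240° is eclipsed. H at 0° is eclipsed with H at 0° (0.9); CH2Cl at 120° is eclipsed with H at 120° (1.9); Ph at 240° is eclipsed with OH at 240° (2.5). Total 5.3 kcal/mol.
OH at 300° is staggered. Ph at 240° is gauche with OH at 300° (0.8). Total 0.8 kcal/mol.
The maximum (5.7 kcal/mol) occurs with OH at 120°.

120°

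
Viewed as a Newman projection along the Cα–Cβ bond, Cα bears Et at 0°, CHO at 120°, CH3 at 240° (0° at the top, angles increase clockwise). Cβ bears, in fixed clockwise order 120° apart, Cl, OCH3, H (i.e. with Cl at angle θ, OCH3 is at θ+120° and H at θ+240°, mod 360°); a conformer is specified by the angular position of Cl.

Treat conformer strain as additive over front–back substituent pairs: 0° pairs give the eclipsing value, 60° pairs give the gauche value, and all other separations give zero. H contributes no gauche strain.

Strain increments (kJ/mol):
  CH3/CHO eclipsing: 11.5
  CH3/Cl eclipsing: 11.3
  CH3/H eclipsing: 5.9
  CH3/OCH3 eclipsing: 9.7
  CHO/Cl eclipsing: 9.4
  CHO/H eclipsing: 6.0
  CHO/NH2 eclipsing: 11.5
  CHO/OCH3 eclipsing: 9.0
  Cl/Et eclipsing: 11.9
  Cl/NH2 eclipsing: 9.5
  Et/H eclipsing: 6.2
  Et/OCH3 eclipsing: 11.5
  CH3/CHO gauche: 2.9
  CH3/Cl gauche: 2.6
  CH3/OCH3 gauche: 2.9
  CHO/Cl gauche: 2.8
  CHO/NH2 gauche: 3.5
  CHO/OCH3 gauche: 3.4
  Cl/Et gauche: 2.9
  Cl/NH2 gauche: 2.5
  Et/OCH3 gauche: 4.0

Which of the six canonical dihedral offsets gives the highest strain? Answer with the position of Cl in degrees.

240°

Cl at 0° (eclipsed): Et(0°)/Cl(0°) eclipsed 11.9; CHO(120°)/OCH3(120°) eclipsed 9.0; CH3(240°)/H(240°) eclipsed 5.9 → 26.8 kJ/mol.
Cl at 60° (staggered): Et(0°)/Cl(60°) gauche 2.9; CHO(120°)/Cl(60°) gauche 2.8; CHO(120°)/OCH3(180°) gauche 3.4; CH3(240°)/OCH3(180°) gauche 2.9 → 12.0 kJ/mol.
Cl at 120° (eclipsed): Et(0°)/H(0°) eclipsed 6.2; CHO(120°)/Cl(120°) eclipsed 9.4; CH3(240°)/OCH3(240°) eclipsed 9.7 → 25.3 kJ/mol.
Cl at 180° (staggered): Et(0°)/OCH3(300°) gauche 4.0; CHO(120°)/Cl(180°) gauche 2.8; CH3(240°)/Cl(180°) gauche 2.6; CH3(240°)/OCH3(300°) gauche 2.9 → 12.3 kJ/mol.
Cl at 240° (eclipsed): Et(0°)/OCH3(0°) eclipsed 11.5; CHO(120°)/H(120°) eclipsed 6.0; CH3(240°)/Cl(240°) eclipsed 11.3 → 28.8 kJ/mol.
Cl at 300° (staggered): Et(0°)/Cl(300°) gauche 2.9; Et(0°)/OCH3(60°) gauche 4.0; CHO(120°)/OCH3(60°) gauche 3.4; CH3(240°)/Cl(300°) gauche 2.6 → 12.9 kJ/mol.
The maximum (28.8 kJ/mol) occurs with Cl at 240°.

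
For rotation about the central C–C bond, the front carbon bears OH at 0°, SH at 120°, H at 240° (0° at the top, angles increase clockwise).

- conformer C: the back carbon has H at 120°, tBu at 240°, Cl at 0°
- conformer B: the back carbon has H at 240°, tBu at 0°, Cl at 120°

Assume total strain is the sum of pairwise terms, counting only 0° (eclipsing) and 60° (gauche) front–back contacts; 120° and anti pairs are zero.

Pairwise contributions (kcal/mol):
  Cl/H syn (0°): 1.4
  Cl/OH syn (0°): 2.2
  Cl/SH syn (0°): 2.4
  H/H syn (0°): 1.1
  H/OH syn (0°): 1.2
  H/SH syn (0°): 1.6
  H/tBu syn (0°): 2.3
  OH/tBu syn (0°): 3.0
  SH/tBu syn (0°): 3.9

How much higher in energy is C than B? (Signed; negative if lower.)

C (eclipsed): OH(0°)/Cl(0°) eclipsed 2.2; SH(120°)/H(120°) eclipsed 1.6; H(240°)/tBu(240°) eclipsed 2.3 → 6.1 kcal/mol.
B (eclipsed): OH(0°)/tBu(0°) eclipsed 3.0; SH(120°)/Cl(120°) eclipsed 2.4; H(240°)/H(240°) eclipsed 1.1 → 6.5 kcal/mol.
E(C) − E(B) = 6.1 − 6.5 = -0.4 kcal/mol.

-0.4 kcal/mol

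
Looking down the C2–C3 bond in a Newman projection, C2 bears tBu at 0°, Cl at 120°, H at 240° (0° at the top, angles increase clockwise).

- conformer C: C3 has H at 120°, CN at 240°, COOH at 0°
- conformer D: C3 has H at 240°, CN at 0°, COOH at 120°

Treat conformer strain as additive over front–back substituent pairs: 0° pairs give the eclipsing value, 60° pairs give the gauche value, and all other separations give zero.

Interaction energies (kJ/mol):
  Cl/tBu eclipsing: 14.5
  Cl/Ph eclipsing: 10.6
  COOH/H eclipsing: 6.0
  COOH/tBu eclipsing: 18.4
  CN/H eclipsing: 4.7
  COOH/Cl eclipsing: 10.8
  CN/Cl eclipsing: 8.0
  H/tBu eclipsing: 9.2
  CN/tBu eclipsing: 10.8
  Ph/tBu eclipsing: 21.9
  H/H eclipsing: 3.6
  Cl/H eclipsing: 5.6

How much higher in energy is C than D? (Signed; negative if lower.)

+3.5 kJ/mol

C (eclipsed): tBu(0°)/COOH(0°) eclipsed 18.4; Cl(120°)/H(120°) eclipsed 5.6; H(240°)/CN(240°) eclipsed 4.7 → 28.7 kJ/mol.
D (eclipsed): tBu(0°)/CN(0°) eclipsed 10.8; Cl(120°)/COOH(120°) eclipsed 10.8; H(240°)/H(240°) eclipsed 3.6 → 25.2 kJ/mol.
E(C) − E(D) = 28.7 − 25.2 = +3.5 kJ/mol.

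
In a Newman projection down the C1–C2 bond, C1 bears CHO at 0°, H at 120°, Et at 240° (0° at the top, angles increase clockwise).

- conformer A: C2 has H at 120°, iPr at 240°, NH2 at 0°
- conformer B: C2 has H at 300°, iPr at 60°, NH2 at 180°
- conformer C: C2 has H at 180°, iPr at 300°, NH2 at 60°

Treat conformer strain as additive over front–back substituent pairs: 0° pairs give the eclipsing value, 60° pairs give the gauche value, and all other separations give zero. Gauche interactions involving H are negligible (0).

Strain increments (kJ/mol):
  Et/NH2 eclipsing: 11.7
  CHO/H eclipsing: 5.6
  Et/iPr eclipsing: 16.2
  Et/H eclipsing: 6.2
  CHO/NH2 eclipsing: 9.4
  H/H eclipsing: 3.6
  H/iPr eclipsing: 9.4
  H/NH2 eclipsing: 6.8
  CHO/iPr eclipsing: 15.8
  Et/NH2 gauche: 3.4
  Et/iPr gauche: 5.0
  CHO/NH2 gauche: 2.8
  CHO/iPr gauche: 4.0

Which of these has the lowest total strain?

A (eclipsed): CHO(0°)/NH2(0°) eclipsed 9.4; H(120°)/H(120°) eclipsed 3.6; Et(240°)/iPr(240°) eclipsed 16.2 → 29.2 kJ/mol.
B (staggered): CHO(0°)/iPr(60°) gauche 4.0; Et(240°)/NH2(180°) gauche 3.4 → 7.4 kJ/mol.
C (staggered): CHO(0°)/iPr(300°) gauche 4.0; CHO(0°)/NH2(60°) gauche 2.8; Et(240°)/iPr(300°) gauche 5.0 → 11.8 kJ/mol.
B has the lowest total (7.4 kJ/mol).

B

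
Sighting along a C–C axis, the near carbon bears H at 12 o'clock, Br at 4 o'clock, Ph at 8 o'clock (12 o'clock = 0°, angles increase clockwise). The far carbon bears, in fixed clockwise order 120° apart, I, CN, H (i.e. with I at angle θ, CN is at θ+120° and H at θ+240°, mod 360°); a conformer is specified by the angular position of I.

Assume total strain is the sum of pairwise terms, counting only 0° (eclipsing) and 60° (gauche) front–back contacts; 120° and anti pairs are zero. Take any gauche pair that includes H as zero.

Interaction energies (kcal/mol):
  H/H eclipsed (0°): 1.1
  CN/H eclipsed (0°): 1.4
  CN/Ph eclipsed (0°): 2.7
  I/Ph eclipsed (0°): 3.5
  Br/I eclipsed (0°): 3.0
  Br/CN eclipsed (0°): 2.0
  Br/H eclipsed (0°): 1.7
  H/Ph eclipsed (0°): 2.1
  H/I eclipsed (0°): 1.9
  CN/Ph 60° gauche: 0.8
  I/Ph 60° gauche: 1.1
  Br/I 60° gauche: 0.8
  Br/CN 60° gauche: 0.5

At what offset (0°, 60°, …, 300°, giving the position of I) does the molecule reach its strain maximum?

120°

I at 0° (eclipsed): H(0°)/I(0°) eclipsed 1.9; Br(120°)/CN(120°) eclipsed 2.0; Ph(240°)/H(240°) eclipsed 2.1 → 6.0 kcal/mol.
I at 60° (staggered): Br(120°)/I(60°) gauche 0.8; Br(120°)/CN(180°) gauche 0.5; Ph(240°)/CN(180°) gauche 0.8 → 2.1 kcal/mol.
I at 120° (eclipsed): H(0°)/H(0°) eclipsed 1.1; Br(120°)/I(120°) eclipsed 3.0; Ph(240°)/CN(240°) eclipsed 2.7 → 6.8 kcal/mol.
I at 180° (staggered): Br(120°)/I(180°) gauche 0.8; Ph(240°)/I(180°) gauche 1.1; Ph(240°)/CN(300°) gauche 0.8 → 2.7 kcal/mol.
I at 240° (eclipsed): H(0°)/CN(0°) eclipsed 1.4; Br(120°)/H(120°) eclipsed 1.7; Ph(240°)/I(240°) eclipsed 3.5 → 6.6 kcal/mol.
I at 300° (staggered): Br(120°)/CN(60°) gauche 0.5; Ph(240°)/I(300°) gauche 1.1 → 1.6 kcal/mol.
The maximum (6.8 kcal/mol) occurs with I at 120°.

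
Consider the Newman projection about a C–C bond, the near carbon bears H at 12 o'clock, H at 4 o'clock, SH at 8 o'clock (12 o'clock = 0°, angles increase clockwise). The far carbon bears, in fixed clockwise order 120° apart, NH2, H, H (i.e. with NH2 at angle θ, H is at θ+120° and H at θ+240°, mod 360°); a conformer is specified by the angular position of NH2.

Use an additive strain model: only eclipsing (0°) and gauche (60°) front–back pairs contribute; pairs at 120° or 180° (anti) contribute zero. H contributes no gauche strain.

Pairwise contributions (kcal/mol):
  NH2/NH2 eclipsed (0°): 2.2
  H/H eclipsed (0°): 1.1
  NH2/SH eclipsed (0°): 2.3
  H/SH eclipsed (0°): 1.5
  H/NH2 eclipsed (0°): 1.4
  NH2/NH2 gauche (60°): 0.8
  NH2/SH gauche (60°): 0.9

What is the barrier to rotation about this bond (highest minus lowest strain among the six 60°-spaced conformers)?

4.5 kcal/mol

NH2 at 0° is eclipsed. H at 0° is eclipsed with NH2 at 0° (1.4); H at 120° is eclipsed with H at 120° (1.1); SH at 240° is eclipsed with H at 240° (1.5). Total 4.0 kcal/mol.
NH2 at 60° (staggered): no non-H gauche contacts → 0.0 kcal/mol.
NH2 at 120° is eclipsed. H at 0° is eclipsed with H at 0° (1.1); H at 120° is eclipsed with NH2 at 120° (1.4); SH at 240° is eclipsed with H at 240° (1.5). Total 4.0 kcal/mol.
NH2 at 180° is staggered. SH at 240° is gauche with NH2 at 180° (0.9). Total 0.9 kcal/mol.
NH2 at 240° is eclipsed. H at 0° is eclipsed with H at 0° (1.1); H at 120° is eclipsed with H at 120° (1.1); SH at 240° is eclipsed with NH2 at 240° (2.3). Total 4.5 kcal/mol.
NH2 at 300° is staggered. SH at 240° is gauche with NH2 at 300° (0.9). Total 0.9 kcal/mol.
Max at 240° (4.5 kcal/mol), min at 60° (0.0 kcal/mol); barrier = 4.5 kcal/mol.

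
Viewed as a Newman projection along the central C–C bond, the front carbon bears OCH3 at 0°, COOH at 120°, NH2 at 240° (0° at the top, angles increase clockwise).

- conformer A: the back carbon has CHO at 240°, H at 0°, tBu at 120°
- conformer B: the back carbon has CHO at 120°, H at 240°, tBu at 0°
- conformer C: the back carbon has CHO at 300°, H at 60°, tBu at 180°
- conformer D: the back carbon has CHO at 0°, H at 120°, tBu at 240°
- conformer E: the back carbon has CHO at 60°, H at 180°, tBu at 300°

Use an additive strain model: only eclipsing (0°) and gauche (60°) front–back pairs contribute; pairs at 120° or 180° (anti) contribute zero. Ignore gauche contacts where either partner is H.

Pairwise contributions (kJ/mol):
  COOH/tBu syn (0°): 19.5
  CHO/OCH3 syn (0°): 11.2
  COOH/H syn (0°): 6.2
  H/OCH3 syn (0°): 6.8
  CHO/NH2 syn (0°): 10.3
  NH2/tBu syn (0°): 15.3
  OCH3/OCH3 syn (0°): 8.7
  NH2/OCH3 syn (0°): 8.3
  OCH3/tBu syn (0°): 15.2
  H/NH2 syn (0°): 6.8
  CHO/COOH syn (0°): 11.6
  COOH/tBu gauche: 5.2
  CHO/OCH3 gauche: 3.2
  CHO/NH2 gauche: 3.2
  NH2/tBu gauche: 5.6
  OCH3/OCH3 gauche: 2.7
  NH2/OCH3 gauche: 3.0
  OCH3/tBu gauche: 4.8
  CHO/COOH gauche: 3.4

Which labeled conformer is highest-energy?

A

A is eclipsed. OCH3 at 0° is eclipsed with H at 0° (6.8); COOH at 120° is eclipsed with tBu at 120° (19.5); NH2 at 240° is eclipsed with CHO at 240° (10.3). Total 36.6 kJ/mol.
B is eclipsed. OCH3 at 0° is eclipsed with tBu at 0° (15.2); COOH at 120° is eclipsed with CHO at 120° (11.6); NH2 at 240° is eclipsed with H at 240° (6.8). Total 33.6 kJ/mol.
C is staggered. OCH3 at 0° is gauche with CHO at 300° (3.2); COOH at 120° is gauche with tBu at 180° (5.2); NH2 at 240° is gauche with CHO at 300° (3.2); NH2 at 240° is gauche with tBu at 180° (5.6). Total 17.2 kJ/mol.
D is eclipsed. OCH3 at 0° is eclipsed with CHO at 0° (11.2); COOH at 120° is eclipsed with H at 120° (6.2); NH2 at 240° is eclipsed with tBu at 240° (15.3). Total 32.7 kJ/mol.
E is staggered. OCH3 at 0° is gauche with CHO at 60° (3.2); OCH3 at 0° is gauche with tBu at 300° (4.8); COOH at 120° is gauche with CHO at 60° (3.4); NH2 at 240° is gauche with tBu at 300° (5.6). Total 17.0 kJ/mol.
A has the highest total (36.6 kJ/mol).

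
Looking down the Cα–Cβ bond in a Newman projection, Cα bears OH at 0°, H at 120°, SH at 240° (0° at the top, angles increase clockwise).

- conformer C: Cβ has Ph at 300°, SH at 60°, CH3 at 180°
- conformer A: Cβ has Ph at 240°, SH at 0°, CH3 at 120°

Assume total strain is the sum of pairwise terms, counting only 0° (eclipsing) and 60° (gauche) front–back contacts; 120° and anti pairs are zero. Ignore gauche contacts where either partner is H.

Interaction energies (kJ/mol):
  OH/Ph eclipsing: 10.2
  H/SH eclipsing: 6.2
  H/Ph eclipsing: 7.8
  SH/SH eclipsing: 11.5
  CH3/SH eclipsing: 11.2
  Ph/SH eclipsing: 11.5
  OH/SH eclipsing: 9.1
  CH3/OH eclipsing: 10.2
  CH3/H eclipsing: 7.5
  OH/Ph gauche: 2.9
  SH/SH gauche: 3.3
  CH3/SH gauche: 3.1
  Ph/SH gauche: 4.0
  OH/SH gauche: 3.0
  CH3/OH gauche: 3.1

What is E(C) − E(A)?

C (staggered): OH–Ph gauche, OH–SH gauche, SH–Ph gauche, SH–CH3 gauche; 2.9 + 3.0 + 4.0 + 3.1 = 13.0 kJ/mol.
A (eclipsed): OH–SH eclipsed, H–CH3 eclipsed, SH–Ph eclipsed; 9.1 + 7.5 + 11.5 = 28.1 kJ/mol.
E(C) − E(A) = 13.0 − 28.1 = -15.1 kJ/mol.

-15.1 kJ/mol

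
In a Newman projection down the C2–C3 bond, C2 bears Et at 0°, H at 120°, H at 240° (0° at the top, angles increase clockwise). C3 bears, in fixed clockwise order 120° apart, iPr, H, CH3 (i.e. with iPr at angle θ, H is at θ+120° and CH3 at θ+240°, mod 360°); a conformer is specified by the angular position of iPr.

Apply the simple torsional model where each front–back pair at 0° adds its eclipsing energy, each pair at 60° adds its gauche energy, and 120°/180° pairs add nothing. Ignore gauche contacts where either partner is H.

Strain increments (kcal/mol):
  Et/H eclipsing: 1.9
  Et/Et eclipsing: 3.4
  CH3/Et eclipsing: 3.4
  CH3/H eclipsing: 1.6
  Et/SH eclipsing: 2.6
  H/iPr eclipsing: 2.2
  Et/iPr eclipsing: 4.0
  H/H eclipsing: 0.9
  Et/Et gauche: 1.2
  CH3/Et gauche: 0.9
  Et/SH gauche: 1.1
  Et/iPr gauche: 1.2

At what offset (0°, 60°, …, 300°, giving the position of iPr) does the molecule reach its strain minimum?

iPr at 0° (eclipsed): Et(0°)/iPr(0°) eclipsed 4.0; H(120°)/H(120°) eclipsed 0.9; H(240°)/CH3(240°) eclipsed 1.6 → 6.5 kcal/mol.
iPr at 60° (staggered): Et(0°)/iPr(60°) gauche 1.2; Et(0°)/CH3(300°) gauche 0.9 → 2.1 kcal/mol.
iPr at 120° (eclipsed): Et(0°)/CH3(0°) eclipsed 3.4; H(120°)/iPr(120°) eclipsed 2.2; H(240°)/H(240°) eclipsed 0.9 → 6.5 kcal/mol.
iPr at 180° (staggered): Et(0°)/CH3(60°) gauche 0.9 → 0.9 kcal/mol.
iPr at 240° (eclipsed): Et(0°)/H(0°) eclipsed 1.9; H(120°)/CH3(120°) eclipsed 1.6; H(240°)/iPr(240°) eclipsed 2.2 → 5.7 kcal/mol.
iPr at 300° (staggered): Et(0°)/iPr(300°) gauche 1.2 → 1.2 kcal/mol.
The minimum (0.9 kcal/mol) occurs with iPr at 180°.

180°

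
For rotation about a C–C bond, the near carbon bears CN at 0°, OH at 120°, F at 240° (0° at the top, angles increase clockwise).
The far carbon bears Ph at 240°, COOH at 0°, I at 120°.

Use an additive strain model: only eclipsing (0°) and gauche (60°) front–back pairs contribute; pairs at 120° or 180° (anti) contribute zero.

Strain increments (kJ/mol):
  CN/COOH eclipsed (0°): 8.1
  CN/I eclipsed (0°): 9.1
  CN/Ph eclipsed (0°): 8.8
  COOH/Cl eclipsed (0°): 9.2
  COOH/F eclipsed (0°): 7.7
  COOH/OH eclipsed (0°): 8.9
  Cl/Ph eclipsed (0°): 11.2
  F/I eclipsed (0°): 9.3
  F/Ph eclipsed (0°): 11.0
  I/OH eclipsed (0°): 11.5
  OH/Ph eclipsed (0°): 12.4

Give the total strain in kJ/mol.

This conformer (eclipsed): CN–COOH eclipsed, OH–I eclipsed, F–Ph eclipsed; 8.1 + 11.5 + 11.0 = 30.6 kJ/mol.

30.6 kJ/mol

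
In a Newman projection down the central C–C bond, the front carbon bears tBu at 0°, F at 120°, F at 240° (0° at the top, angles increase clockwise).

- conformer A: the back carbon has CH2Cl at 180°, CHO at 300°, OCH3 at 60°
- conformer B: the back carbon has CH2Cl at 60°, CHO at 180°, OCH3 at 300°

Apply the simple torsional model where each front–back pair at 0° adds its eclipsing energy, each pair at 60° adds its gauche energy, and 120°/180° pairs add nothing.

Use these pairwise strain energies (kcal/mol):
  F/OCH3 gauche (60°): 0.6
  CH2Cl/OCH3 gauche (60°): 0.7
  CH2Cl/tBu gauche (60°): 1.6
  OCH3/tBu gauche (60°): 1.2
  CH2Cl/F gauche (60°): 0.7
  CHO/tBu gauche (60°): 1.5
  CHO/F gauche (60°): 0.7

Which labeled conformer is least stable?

B

A (staggered): tBu(0°)/CHO(300°) gauche 1.5; tBu(0°)/OCH3(60°) gauche 1.2; F(120°)/CH2Cl(180°) gauche 0.7; F(120°)/OCH3(60°) gauche 0.6; F(240°)/CH2Cl(180°) gauche 0.7; F(240°)/CHO(300°) gauche 0.7 → 5.4 kcal/mol.
B (staggered): tBu(0°)/CH2Cl(60°) gauche 1.6; tBu(0°)/OCH3(300°) gauche 1.2; F(120°)/CH2Cl(60°) gauche 0.7; F(120°)/CHO(180°) gauche 0.7; F(240°)/CHO(180°) gauche 0.7; F(240°)/OCH3(300°) gauche 0.6 → 5.5 kcal/mol.
B has the highest total (5.5 kcal/mol).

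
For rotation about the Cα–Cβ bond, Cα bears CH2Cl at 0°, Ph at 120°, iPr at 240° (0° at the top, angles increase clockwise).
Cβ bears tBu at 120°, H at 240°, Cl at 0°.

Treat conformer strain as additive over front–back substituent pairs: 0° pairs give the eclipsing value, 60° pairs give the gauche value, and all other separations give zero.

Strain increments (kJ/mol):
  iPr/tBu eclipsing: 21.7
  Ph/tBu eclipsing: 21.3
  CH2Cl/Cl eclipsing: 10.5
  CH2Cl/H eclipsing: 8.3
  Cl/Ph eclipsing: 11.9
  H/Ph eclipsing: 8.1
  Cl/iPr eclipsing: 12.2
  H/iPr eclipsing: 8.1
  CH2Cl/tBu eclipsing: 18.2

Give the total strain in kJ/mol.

39.9 kJ/mol

This conformer is eclipsed. CH2Cl at 0° is eclipsed with Cl at 0° (10.5); Ph at 120° is eclipsed with tBu at 120° (21.3); iPr at 240° is eclipsed with H at 240° (8.1). Total 39.9 kJ/mol.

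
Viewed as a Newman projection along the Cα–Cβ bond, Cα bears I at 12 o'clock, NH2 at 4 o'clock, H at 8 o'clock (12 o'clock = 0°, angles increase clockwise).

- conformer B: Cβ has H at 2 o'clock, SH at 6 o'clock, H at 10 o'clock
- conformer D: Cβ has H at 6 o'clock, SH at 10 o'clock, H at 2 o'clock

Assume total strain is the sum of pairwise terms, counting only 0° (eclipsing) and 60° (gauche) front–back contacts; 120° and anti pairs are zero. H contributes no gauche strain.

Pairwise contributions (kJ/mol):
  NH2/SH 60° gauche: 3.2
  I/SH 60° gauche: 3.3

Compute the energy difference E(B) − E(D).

B is staggered. NH2 at 120° is gauche with SH at 180° (3.2). Total 3.2 kJ/mol.
D is staggered. I at 0° is gauche with SH at 300° (3.3). Total 3.3 kJ/mol.
E(B) − E(D) = 3.2 − 3.3 = -0.1 kJ/mol.

-0.1 kJ/mol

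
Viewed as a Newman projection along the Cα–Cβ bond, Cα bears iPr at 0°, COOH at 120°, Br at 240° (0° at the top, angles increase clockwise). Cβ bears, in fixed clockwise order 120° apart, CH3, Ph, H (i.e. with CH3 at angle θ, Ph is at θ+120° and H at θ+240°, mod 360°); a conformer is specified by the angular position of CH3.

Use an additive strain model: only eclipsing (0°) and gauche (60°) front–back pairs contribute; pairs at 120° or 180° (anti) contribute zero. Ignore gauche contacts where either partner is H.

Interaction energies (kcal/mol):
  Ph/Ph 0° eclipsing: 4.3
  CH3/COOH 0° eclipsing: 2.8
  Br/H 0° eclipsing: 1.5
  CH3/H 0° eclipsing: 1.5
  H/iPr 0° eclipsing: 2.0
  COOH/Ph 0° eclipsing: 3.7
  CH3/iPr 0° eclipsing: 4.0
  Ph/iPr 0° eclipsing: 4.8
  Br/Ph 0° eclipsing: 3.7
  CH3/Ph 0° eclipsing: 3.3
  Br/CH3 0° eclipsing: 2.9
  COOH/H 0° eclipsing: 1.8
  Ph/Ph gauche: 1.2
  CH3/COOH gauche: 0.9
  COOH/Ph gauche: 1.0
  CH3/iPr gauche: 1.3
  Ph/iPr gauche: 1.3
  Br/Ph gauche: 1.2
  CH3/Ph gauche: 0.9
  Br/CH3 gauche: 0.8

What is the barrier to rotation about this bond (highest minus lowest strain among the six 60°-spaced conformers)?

5.3 kcal/mol

CH3 at 0° (eclipsed): iPr(0°)/CH3(0°) eclipsed 4.0; COOH(120°)/Ph(120°) eclipsed 3.7; Br(240°)/H(240°) eclipsed 1.5 → 9.2 kcal/mol.
CH3 at 60° (staggered): iPr(0°)/CH3(60°) gauche 1.3; COOH(120°)/CH3(60°) gauche 0.9; COOH(120°)/Ph(180°) gauche 1.0; Br(240°)/Ph(180°) gauche 1.2 → 4.4 kcal/mol.
CH3 at 120° (eclipsed): iPr(0°)/H(0°) eclipsed 2.0; COOH(120°)/CH3(120°) eclipsed 2.8; Br(240°)/Ph(240°) eclipsed 3.7 → 8.5 kcal/mol.
CH3 at 180° (staggered): iPr(0°)/Ph(300°) gauche 1.3; COOH(120°)/CH3(180°) gauche 0.9; Br(240°)/CH3(180°) gauche 0.8; Br(240°)/Ph(300°) gauche 1.2 → 4.2 kcal/mol.
CH3 at 240° (eclipsed): iPr(0°)/Ph(0°) eclipsed 4.8; COOH(120°)/H(120°) eclipsed 1.8; Br(240°)/CH3(240°) eclipsed 2.9 → 9.5 kcal/mol.
CH3 at 300° (staggered): iPr(0°)/CH3(300°) gauche 1.3; iPr(0°)/Ph(60°) gauche 1.3; COOH(120°)/Ph(60°) gauche 1.0; Br(240°)/CH3(300°) gauche 0.8 → 4.4 kcal/mol.
Max at 240° (9.5 kcal/mol), min at 180° (4.2 kcal/mol); barrier = 5.3 kcal/mol.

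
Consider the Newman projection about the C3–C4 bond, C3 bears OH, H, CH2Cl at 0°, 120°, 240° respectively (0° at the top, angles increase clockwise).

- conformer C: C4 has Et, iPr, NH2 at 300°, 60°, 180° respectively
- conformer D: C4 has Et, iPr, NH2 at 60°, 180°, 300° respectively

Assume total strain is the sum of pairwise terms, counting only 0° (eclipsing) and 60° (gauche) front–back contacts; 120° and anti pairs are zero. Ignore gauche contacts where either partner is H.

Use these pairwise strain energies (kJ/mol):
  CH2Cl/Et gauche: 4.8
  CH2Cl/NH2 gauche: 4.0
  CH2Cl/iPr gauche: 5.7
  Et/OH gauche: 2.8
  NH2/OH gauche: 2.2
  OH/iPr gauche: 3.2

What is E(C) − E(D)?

+0.1 kJ/mol

C (staggered): OH(0°)/Et(300°) gauche 2.8; OH(0°)/iPr(60°) gauche 3.2; CH2Cl(240°)/Et(300°) gauche 4.8; CH2Cl(240°)/NH2(180°) gauche 4.0 → 14.8 kJ/mol.
D (staggered): OH(0°)/Et(60°) gauche 2.8; OH(0°)/NH2(300°) gauche 2.2; CH2Cl(240°)/iPr(180°) gauche 5.7; CH2Cl(240°)/NH2(300°) gauche 4.0 → 14.7 kJ/mol.
E(C) − E(D) = 14.8 − 14.7 = +0.1 kJ/mol.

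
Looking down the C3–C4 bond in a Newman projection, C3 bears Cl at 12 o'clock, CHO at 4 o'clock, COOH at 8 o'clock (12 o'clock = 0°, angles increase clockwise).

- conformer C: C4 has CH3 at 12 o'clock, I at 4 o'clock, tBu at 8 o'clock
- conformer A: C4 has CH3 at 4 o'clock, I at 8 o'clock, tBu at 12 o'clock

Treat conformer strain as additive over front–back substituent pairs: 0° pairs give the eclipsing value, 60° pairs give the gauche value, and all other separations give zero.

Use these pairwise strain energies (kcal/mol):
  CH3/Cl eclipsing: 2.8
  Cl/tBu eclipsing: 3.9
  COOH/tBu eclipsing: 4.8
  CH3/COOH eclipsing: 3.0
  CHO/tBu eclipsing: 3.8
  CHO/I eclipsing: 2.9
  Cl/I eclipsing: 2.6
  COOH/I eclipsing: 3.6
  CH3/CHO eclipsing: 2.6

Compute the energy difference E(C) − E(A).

+0.4 kcal/mol

C is eclipsed. Cl at 0° is eclipsed with CH3 at 0° (2.8); CHO at 120° is eclipsed with I at 120° (2.9); COOH at 240° is eclipsed with tBu at 240° (4.8). Total 10.5 kcal/mol.
A is eclipsed. Cl at 0° is eclipsed with tBu at 0° (3.9); CHO at 120° is eclipsed with CH3 at 120° (2.6); COOH at 240° is eclipsed with I at 240° (3.6). Total 10.1 kcal/mol.
E(C) − E(A) = 10.5 − 10.1 = +0.4 kcal/mol.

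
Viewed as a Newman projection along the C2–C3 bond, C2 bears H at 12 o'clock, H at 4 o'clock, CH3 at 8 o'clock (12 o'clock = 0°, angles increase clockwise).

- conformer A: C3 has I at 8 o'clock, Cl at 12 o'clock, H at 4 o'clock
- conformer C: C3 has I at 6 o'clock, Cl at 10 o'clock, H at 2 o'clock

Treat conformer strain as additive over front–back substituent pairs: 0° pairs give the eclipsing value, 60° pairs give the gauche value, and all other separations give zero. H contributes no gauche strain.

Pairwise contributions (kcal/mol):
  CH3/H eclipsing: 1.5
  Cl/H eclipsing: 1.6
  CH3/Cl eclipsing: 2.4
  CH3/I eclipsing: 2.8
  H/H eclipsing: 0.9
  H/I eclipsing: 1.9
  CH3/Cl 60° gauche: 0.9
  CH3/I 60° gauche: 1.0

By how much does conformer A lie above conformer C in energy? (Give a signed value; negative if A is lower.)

+3.4 kcal/mol

A (eclipsed): H(0°)/Cl(0°) eclipsed 1.6; H(120°)/H(120°) eclipsed 0.9; CH3(240°)/I(240°) eclipsed 2.8 → 5.3 kcal/mol.
C (staggered): CH3(240°)/I(180°) gauche 1.0; CH3(240°)/Cl(300°) gauche 0.9 → 1.9 kcal/mol.
E(A) − E(C) = 5.3 − 1.9 = +3.4 kcal/mol.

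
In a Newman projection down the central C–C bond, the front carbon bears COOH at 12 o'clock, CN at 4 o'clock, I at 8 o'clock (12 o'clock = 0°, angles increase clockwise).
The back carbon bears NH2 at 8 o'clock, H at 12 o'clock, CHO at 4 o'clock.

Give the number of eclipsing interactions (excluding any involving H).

Non-H eclipsing pairs: CN(120°)/CHO(120°); I(240°)/NH2(240°) — 2 interactions.

2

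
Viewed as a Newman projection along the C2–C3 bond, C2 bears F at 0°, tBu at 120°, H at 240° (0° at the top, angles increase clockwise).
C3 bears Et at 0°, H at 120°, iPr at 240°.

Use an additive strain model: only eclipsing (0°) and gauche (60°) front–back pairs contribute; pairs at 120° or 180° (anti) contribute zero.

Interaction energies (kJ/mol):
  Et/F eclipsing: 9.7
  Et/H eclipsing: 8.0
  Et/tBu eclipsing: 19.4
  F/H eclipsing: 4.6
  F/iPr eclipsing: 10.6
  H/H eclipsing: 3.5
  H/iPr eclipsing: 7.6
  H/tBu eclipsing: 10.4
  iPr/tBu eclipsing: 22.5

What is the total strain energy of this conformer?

27.7 kJ/mol

This conformer (eclipsed): F(0°)/Et(0°) eclipsed 9.7; tBu(120°)/H(120°) eclipsed 10.4; H(240°)/iPr(240°) eclipsed 7.6 → 27.7 kJ/mol.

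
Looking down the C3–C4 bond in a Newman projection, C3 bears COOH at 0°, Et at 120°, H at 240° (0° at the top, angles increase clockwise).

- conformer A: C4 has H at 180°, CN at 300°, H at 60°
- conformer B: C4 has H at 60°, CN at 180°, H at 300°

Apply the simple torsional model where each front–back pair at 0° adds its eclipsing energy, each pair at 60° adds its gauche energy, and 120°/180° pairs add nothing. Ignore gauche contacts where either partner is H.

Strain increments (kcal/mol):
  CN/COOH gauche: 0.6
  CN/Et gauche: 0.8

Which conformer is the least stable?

A (staggered): COOH–CN gauche; 0.6 = 0.6 kcal/mol.
B (staggered): Et–CN gauche; 0.8 = 0.8 kcal/mol.
B has the highest total (0.8 kcal/mol).

B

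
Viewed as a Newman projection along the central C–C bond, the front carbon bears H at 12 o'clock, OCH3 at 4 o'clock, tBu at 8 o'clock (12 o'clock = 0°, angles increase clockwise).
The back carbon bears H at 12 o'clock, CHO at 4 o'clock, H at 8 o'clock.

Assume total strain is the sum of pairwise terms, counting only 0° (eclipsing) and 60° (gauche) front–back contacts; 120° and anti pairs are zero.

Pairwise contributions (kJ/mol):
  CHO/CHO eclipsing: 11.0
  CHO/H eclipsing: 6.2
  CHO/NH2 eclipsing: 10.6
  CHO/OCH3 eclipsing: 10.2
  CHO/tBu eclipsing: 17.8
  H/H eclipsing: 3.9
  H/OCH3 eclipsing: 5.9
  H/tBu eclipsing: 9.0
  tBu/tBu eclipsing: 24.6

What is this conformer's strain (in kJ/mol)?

23.1 kJ/mol

This conformer (eclipsed): H(0°)/H(0°) eclipsed 3.9; OCH3(120°)/CHO(120°) eclipsed 10.2; tBu(240°)/H(240°) eclipsed 9.0 → 23.1 kJ/mol.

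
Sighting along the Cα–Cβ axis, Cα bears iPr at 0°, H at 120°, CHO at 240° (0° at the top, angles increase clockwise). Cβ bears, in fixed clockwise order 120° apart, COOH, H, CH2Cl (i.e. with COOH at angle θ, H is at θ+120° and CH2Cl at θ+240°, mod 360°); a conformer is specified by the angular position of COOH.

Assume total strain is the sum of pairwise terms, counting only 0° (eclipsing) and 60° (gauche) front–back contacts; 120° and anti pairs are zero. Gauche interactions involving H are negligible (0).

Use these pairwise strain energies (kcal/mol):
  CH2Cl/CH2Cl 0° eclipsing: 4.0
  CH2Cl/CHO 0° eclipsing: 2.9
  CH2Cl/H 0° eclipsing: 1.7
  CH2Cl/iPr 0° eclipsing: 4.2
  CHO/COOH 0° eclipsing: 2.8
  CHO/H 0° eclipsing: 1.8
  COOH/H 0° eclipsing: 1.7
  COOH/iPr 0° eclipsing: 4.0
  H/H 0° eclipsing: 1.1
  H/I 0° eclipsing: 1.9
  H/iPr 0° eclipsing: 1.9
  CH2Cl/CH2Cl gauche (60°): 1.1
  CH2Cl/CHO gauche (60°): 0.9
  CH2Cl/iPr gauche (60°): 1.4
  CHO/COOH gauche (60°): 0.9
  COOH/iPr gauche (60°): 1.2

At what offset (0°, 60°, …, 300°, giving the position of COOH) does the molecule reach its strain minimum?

180°

COOH at 0° (eclipsed): iPr(0°)/COOH(0°) eclipsed 4.0; H(120°)/H(120°) eclipsed 1.1; CHO(240°)/CH2Cl(240°) eclipsed 2.9 → 8.0 kcal/mol.
COOH at 60° (staggered): iPr(0°)/COOH(60°) gauche 1.2; iPr(0°)/CH2Cl(300°) gauche 1.4; CHO(240°)/CH2Cl(300°) gauche 0.9 → 3.5 kcal/mol.
COOH at 120° (eclipsed): iPr(0°)/CH2Cl(0°) eclipsed 4.2; H(120°)/COOH(120°) eclipsed 1.7; CHO(240°)/H(240°) eclipsed 1.8 → 7.7 kcal/mol.
COOH at 180° (staggered): iPr(0°)/CH2Cl(60°) gauche 1.4; CHO(240°)/COOH(180°) gauche 0.9 → 2.3 kcal/mol.
COOH at 240° (eclipsed): iPr(0°)/H(0°) eclipsed 1.9; H(120°)/CH2Cl(120°) eclipsed 1.7; CHO(240°)/COOH(240°) eclipsed 2.8 → 6.4 kcal/mol.
COOH at 300° (staggered): iPr(0°)/COOH(300°) gauche 1.2; CHO(240°)/COOH(300°) gauche 0.9; CHO(240°)/CH2Cl(180°) gauche 0.9 → 3.0 kcal/mol.
The minimum (2.3 kcal/mol) occurs with COOH at 180°.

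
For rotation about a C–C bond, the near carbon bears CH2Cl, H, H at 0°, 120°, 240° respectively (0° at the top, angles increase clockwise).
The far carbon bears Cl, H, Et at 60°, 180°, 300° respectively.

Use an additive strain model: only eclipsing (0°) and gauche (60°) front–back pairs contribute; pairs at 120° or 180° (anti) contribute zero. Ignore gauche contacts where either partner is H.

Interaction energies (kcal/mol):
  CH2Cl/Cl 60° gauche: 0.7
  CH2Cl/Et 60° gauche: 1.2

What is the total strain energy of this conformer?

This conformer is staggered. CH2Cl at 0° is gauche with Cl at 60° (0.7); CH2Cl at 0° is gauche with Et at 300° (1.2). Total 1.9 kcal/mol.

1.9 kcal/mol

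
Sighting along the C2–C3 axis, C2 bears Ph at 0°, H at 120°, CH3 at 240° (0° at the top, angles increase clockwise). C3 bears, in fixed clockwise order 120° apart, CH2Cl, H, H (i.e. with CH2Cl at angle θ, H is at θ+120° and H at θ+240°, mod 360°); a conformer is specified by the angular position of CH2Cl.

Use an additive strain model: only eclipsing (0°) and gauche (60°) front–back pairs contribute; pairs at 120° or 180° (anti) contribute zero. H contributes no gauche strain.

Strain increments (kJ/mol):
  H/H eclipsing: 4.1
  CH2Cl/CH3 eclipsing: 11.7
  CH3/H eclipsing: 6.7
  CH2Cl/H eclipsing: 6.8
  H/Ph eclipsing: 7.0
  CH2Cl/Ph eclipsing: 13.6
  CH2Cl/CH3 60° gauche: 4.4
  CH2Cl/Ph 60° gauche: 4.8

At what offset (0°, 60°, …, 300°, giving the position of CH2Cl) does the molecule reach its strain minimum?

CH2Cl at 0° is eclipsed. Ph at 0° is eclipsed with CH2Cl at 0° (13.6); H at 120° is eclipsed with H at 120° (4.1); CH3 at 240° is eclipsed with H at 240° (6.7). Total 24.4 kJ/mol.
CH2Cl at 60° is staggered. Ph at 0° is gauche with CH2Cl at 60° (4.8). Total 4.8 kJ/mol.
CH2Cl at 120° is eclipsed. Ph at 0° is eclipsed with H at 0° (7.0); H at 120° is eclipsed with CH2Cl at 120° (6.8); CH3 at 240° is eclipsed with H at 240° (6.7). Total 20.5 kJ/mol.
CH2Cl at 180° is staggered. CH3 at 240° is gauche with CH2Cl at 180° (4.4). Total 4.4 kJ/mol.
CH2Cl at 240° is eclipsed. Ph at 0° is eclipsed with H at 0° (7.0); H at 120° is eclipsed with H at 120° (4.1); CH3 at 240° is eclipsed with CH2Cl at 240° (11.7). Total 22.8 kJ/mol.
CH2Cl at 300° is staggered. Ph at 0° is gauche with CH2Cl at 300° (4.8); CH3 at 240° is gauche with CH2Cl at 300° (4.4). Total 9.2 kJ/mol.
The minimum (4.4 kJ/mol) occurs with CH2Cl at 180°.

180°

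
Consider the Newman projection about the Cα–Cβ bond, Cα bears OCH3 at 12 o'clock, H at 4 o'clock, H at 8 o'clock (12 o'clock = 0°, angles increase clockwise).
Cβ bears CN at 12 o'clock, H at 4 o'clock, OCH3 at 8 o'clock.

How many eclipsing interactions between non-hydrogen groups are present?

Non-H eclipsing pairs: OCH3(0°)/CN(0°) — 1 interaction.

1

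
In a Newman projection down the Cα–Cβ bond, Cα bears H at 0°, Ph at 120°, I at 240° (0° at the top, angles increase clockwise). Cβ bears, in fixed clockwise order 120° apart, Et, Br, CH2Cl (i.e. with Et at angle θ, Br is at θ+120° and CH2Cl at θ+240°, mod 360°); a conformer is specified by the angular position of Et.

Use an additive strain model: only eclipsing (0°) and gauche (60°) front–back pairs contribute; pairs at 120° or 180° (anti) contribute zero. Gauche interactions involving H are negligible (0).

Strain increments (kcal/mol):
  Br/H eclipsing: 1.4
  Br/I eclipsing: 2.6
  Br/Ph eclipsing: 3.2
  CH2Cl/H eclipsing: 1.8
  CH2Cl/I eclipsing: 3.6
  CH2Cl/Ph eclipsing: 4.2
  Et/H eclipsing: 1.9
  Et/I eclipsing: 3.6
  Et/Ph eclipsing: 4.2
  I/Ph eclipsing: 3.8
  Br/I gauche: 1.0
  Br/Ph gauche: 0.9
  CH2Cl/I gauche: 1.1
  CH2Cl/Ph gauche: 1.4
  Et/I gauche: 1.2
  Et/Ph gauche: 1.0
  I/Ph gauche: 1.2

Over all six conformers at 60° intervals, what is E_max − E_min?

Et at 0° (eclipsed): H(0°)/Et(0°) eclipsed 1.9; Ph(120°)/Br(120°) eclipsed 3.2; I(240°)/CH2Cl(240°) eclipsed 3.6 → 8.7 kcal/mol.
Et at 60° (staggered): Ph(120°)/Et(60°) gauche 1.0; Ph(120°)/Br(180°) gauche 0.9; I(240°)/Br(180°) gauche 1.0; I(240°)/CH2Cl(300°) gauche 1.1 → 4.0 kcal/mol.
Et at 120° (eclipsed): H(0°)/CH2Cl(0°) eclipsed 1.8; Ph(120°)/Et(120°) eclipsed 4.2; I(240°)/Br(240°) eclipsed 2.6 → 8.6 kcal/mol.
Et at 180° (staggered): Ph(120°)/Et(180°) gauche 1.0; Ph(120°)/CH2Cl(60°) gauche 1.4; I(240°)/Et(180°) gauche 1.2; I(240°)/Br(300°) gauche 1.0 → 4.6 kcal/mol.
Et at 240° (eclipsed): H(0°)/Br(0°) eclipsed 1.4; Ph(120°)/CH2Cl(120°) eclipsed 4.2; I(240°)/Et(240°) eclipsed 3.6 → 9.2 kcal/mol.
Et at 300° (staggered): Ph(120°)/Br(60°) gauche 0.9; Ph(120°)/CH2Cl(180°) gauche 1.4; I(240°)/Et(300°) gauche 1.2; I(240°)/CH2Cl(180°) gauche 1.1 → 4.6 kcal/mol.
Max at 240° (9.2 kcal/mol), min at 60° (4.0 kcal/mol); barrier = 5.2 kcal/mol.

5.2 kcal/mol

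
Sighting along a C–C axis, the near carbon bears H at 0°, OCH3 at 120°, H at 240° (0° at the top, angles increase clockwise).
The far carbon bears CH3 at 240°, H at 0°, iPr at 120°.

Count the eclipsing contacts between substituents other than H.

Non-H eclipsing pairs: OCH3(120°)/iPr(120°) — 1 interaction.

1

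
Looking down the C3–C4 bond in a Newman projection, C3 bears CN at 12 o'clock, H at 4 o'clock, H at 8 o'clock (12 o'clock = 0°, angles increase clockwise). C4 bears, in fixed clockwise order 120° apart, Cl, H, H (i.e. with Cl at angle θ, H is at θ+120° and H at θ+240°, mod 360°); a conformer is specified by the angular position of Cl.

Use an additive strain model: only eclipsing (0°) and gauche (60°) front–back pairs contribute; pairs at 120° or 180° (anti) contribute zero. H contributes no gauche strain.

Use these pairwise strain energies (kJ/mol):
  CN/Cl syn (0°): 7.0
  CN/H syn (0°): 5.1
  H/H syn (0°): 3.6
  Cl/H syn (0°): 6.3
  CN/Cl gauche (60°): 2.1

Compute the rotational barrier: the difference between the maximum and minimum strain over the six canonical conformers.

Cl at 0° (eclipsed): CN(0°)/Cl(0°) eclipsed 7.0; H(120°)/H(120°) eclipsed 3.6; H(240°)/H(240°) eclipsed 3.6 → 14.2 kJ/mol.
Cl at 60° (staggered): CN(0°)/Cl(60°) gauche 2.1 → 2.1 kJ/mol.
Cl at 120° (eclipsed): CN(0°)/H(0°) eclipsed 5.1; H(120°)/Cl(120°) eclipsed 6.3; H(240°)/H(240°) eclipsed 3.6 → 15.0 kJ/mol.
Cl at 180° (staggered): no non-H gauche contacts → 0.0 kJ/mol.
Cl at 240° (eclipsed): CN(0°)/H(0°) eclipsed 5.1; H(120°)/H(120°) eclipsed 3.6; H(240°)/Cl(240°) eclipsed 6.3 → 15.0 kJ/mol.
Cl at 300° (staggered): CN(0°)/Cl(300°) gauche 2.1 → 2.1 kJ/mol.
Max at 120° (15.0 kJ/mol), min at 180° (0.0 kJ/mol); barrier = 15.0 kJ/mol.

15.0 kJ/mol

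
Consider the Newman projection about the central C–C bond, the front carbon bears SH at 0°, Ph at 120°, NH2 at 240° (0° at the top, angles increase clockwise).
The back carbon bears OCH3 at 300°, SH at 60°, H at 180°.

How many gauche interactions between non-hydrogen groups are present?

4

Non-H gauche pairs: SH(0°)/OCH3(300°); SH(0°)/SH(60°); Ph(120°)/SH(60°); NH2(240°)/OCH3(300°) — 4 interactions.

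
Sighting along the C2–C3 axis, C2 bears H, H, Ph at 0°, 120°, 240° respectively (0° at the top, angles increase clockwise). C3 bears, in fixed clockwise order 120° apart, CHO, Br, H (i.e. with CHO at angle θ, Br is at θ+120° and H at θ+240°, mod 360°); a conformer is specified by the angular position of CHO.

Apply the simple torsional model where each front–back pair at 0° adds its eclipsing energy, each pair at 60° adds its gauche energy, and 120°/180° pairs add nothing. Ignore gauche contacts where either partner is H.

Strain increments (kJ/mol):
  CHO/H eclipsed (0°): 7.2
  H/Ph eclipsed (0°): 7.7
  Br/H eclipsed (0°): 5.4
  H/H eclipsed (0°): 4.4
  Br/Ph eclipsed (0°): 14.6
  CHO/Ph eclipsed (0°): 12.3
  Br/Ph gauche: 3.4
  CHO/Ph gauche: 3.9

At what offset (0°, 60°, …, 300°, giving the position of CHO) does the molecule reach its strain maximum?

CHO at 0° is eclipsed. H at 0° is eclipsed with CHO at 0° (7.2); H at 120° is eclipsed with Br at 120° (5.4); Ph at 240° is eclipsed with H at 240° (7.7). Total 20.3 kJ/mol.
CHO at 60° is staggered. Ph at 240° is gauche with Br at 180° (3.4). Total 3.4 kJ/mol.
CHO at 120° is eclipsed. H at 0° is eclipsed with H at 0° (4.4); H at 120° is eclipsed with CHO at 120° (7.2); Ph at 240° is eclipsed with Br at 240° (14.6). Total 26.2 kJ/mol.
CHO at 180° is staggered. Ph at 240° is gauche with CHO at 180° (3.9); Ph at 240° is gauche with Br at 300° (3.4). Total 7.3 kJ/mol.
CHO at 240° is eclipsed. H at 0° is eclipsed with Br at 0° (5.4); H at 120° is eclipsed with H at 120° (4.4); Ph at 240° is eclipsed with CHO at 240° (12.3). Total 22.1 kJ/mol.
CHO at 300° is staggered. Ph at 240° is gauche with CHO at 300° (3.9). Total 3.9 kJ/mol.
The maximum (26.2 kJ/mol) occurs with CHO at 120°.

120°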